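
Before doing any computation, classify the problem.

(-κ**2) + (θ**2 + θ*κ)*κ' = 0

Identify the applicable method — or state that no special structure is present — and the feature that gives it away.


Method: the homogeneous substitution — the slope's numerator and denominator have matching total degree, so it depends only on κ/θ and the ratio substitution collapses it. A Bernoulli-style rewrite — possibly after exchanging which variable is treated as dependent — would work as well; the homogeneous substitution is the more immediate reading here.


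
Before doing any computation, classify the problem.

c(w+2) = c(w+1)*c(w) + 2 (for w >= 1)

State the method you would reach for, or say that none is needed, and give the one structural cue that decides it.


Best approach: no special technique — a nonlinear dependence on earlier terms breaks linearity, and with it every superposition-based closed form.


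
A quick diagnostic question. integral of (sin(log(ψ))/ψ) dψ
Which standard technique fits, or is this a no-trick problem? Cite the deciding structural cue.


Method: u-substitution — the only nontrivial dependence routes through log(ψ), whose derivative supplies the leftover factor up to a constant multiple — u = log(ψ) flattens it.


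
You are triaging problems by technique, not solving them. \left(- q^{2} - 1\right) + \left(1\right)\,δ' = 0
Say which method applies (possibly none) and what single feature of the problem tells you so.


Method: no special technique — the slope is a pure function of q; integrate both sides and be done.


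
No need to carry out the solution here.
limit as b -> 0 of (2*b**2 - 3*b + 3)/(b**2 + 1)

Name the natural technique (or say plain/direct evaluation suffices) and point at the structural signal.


Diagnosis: no special technique — no denominator vanishes and nothing blows up at 0: direct substitution is the whole computation.


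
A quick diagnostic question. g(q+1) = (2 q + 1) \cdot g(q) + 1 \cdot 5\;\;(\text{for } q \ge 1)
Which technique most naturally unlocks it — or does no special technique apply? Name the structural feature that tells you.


Best approach: a summation factor — because the multiplier 2 q + 1 is index-dependent, divide through by its running product and sum the resulting differences.


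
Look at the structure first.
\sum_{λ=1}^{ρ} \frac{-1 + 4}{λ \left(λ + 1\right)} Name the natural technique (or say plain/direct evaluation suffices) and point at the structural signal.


Technique: telescoping — \frac{-1 + 4}{λ \left(λ + 1\right)} decomposes into shift-paired simple fractions; the series telescopes to finitely many boundary pieces.


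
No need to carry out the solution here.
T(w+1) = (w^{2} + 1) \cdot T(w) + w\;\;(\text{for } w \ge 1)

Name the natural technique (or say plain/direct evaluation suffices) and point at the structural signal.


Technique: a summation factor — normalize by the running product of w^{2} + 1: the left side becomes a difference, and differences sum.


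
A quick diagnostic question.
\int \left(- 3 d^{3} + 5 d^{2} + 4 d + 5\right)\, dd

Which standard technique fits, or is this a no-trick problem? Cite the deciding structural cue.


Diagnosis: no special technique — scan for structure and find none: constant multiples of powers of d, integrate directly.


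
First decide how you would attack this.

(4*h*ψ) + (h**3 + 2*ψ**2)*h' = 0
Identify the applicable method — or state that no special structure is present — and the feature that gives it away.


Verdict: the exact-equation method — 4*h*ψ and h**3 + 2*ψ**2 pass the exactness check on the nose, so no integrating factor in ψ or h is needed at all.


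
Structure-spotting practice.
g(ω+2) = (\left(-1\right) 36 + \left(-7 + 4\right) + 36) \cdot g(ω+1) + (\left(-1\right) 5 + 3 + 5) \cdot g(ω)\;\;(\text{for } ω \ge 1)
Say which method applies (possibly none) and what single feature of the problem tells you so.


Verdict: the characteristic-root method — the recurrence is linear and homogeneous with constant coefficients, so the ansatz r^ω turns it into a polynomial equation for r.


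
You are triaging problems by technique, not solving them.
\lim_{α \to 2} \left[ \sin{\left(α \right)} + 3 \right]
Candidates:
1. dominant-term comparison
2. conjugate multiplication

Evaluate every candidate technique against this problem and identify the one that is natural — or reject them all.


Best approach: no special technique — no zero denominators, no indeterminate clash at 2 — substitute and read off the value.
- dominant-term comparison: leading-power comparison does not apply to this form.
- conjugate multiplication: no difference of divergent radicals appears, so rationalizing has nothing to cancel.


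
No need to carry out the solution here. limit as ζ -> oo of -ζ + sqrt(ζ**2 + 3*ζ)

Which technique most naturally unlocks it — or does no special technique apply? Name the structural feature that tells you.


Best approach: conjugate multiplication — both pieces blow up but their difference is finite; the conjugate trick rationalizes sqrt(ζ**2 + 3*ζ) - ζ.


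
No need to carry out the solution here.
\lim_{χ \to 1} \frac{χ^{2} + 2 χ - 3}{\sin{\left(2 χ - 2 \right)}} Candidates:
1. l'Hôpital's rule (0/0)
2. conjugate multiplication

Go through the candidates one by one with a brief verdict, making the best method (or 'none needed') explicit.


Technique: l'Hôpital's rule (0/0) — substituting 1 gives 0 over 0; differentiate top and bottom once and re-evaluate. Expanding numerator and denominator to first order gives the same value — the rule automates exactly that.
- l'Hôpital's rule (0/0) — applicable, and directly so.
- conjugate multiplication — the conjugate move applies to radical differences, which this is not.


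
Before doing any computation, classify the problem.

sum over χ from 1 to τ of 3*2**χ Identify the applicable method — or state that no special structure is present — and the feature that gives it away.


Method: the geometric series formula — each summand is the previous one scaled by 2; that constant multiplier is itself the geometric structure.


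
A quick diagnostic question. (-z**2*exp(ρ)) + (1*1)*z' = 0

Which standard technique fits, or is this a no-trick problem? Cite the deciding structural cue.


Method: separation of variables — solved for the derivative, the right side factors as exp(ρ) times z**2 — all ρ-dependence separates from all z-dependence.


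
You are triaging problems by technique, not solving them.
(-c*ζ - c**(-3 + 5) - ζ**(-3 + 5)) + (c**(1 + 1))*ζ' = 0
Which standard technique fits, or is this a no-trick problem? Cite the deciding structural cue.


Technique: the homogeneous substitution — the slope is degree-zero homogeneous: the ratio substitution v = ζ/c collapses it.


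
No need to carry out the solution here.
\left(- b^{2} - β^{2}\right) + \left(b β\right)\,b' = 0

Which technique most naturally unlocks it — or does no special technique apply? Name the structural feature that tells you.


Verdict: the homogeneous substitution — solved for the derivative, the right side is unchanged under scaling β and b together — it depends only on the ratio b/β, so substitute a single ratio variable. This doubles as a Bernoulli equation in the unknown as written; the homogeneous route needs no setup at all.


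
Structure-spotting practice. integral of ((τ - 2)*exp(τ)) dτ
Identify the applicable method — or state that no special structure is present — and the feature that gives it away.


Method: integration by parts — a polynomial factor τ - 2 multiplies exp(τ); differentiating τ - 2 lowers its degree while exp(τ) integrates cleanly, so parts wins.


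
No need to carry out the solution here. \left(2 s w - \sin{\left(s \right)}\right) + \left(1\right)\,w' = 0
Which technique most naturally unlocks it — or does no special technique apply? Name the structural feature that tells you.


Diagnosis: a linear integrating factor — first power of w, nonzero forcing: the integrating-factor recipe applies verbatim with p = 2 s.


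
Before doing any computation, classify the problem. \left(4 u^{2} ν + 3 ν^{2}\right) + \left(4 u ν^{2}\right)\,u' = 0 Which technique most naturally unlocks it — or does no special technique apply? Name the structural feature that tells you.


Technique: the exact-equation method — check exactness first: here it holds (4 u^{2} ν + 3 ν^{2}, 4 u ν^{2} have matching cross partials), so no integrating factor is needed.


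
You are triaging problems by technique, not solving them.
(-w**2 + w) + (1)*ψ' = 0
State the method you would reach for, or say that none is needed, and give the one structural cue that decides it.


Technique: no special technique — the slope is a function of w alone, so integrate both sides directly.


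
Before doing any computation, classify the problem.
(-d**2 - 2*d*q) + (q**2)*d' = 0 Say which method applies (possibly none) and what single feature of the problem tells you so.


Verdict: the homogeneous substitution — the slope is degree-zero homogeneous: the ratio substitution v = d/q collapses it. A Bernoulli substitution is a fair alternative on this equation directly; the homogeneous reading takes it as given.


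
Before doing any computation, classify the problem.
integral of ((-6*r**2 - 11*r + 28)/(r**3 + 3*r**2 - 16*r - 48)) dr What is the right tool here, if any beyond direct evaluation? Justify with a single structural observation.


Diagnosis: partial fractions — r**3 + 3*r**2 - 16*r - 48 splits into linear pieces, so the quotient is a sum of simple fractions — decompose before integrating.


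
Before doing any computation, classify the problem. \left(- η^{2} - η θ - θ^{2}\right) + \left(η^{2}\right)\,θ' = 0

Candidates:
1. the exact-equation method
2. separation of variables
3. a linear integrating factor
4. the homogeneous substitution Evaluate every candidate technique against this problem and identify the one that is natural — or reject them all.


Verdict: the homogeneous substitution — the slope is degree-zero homogeneous: the ratio substitution v = θ/η collapses it.
- the exact-equation method — the cross partial derivatives disagree, so no single potential exists.
- separation of variables — no division isolates the independent variable from the unknown.
- a linear integrating factor — the unknown enters nonlinearly (through a power, a denominator, or a transcendental function), which the linear integrating-factor recipe cannot absorb as-is — any repair would come from a preliminary substitution, not the factor.
- the homogeneous substitution — applies; the problem has the shape this method handles.


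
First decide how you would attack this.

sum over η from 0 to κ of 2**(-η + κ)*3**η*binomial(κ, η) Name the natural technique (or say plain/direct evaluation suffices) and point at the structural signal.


Verdict: the binomial theorem — binomial coefficients against complementary powers of 3 and 2: recognize the binomial expansion and resum.


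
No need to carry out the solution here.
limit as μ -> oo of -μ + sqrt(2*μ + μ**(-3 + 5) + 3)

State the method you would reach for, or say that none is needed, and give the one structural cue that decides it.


Verdict: conjugate multiplication — the ∞ − ∞ radical form is the exact trigger for the conjugate maneuver.


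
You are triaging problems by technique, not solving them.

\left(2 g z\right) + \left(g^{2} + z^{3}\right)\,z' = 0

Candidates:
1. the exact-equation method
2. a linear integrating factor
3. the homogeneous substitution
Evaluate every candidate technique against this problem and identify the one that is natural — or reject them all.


Best approach: the exact-equation method — checking ∂/∂z of 2 g z against ∂/∂g of g^{2} + z^{3}: they match — the equation is exact as it stands.
- the exact-equation method — applicable, and directly so.
- a linear integrating factor: a nonlinear term in the unknown puts this outside the integrating-factor template.
- the homogeneous substitution: the slope does not depend on the ratio of the variables alone.


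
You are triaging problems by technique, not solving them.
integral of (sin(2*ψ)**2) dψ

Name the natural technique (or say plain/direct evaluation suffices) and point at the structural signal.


Technique: a trigonometric identity — the even trigonometric power sin(2*ψ)**2 reduces by a double-angle identity before any integration is attempted.


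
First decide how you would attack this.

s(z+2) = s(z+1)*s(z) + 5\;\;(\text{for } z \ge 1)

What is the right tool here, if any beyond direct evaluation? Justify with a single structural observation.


Best approach: no special technique — each new value is a nonlinear function of earlier ones — scaling arguments and superposition both fail.


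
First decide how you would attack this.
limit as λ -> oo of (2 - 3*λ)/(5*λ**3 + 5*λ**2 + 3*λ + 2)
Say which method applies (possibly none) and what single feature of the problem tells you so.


Method: dominant-term comparison — at large λ only the top-degree terms survive; compare the leading terms and the limit falls out. Viewed as a single quotient this is an ∞/∞ form — an at-infinity application of l'Hôpital's rule would also resolve it; comparing leading growth reads the answer without differentiating.


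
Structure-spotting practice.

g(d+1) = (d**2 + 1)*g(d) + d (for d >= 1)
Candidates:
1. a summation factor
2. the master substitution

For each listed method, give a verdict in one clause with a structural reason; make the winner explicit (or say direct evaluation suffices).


Method: a summation factor — normalize by the running product of d**2 + 1: the left side becomes a difference, and differences sum.
- a summation factor — applicable, and directly so.
- the master substitution — this is shift-type recursion, outside the divide-and-conquer template.


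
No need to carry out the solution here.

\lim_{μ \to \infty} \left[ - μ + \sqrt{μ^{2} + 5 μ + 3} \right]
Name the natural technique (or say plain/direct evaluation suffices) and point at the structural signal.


Diagnosis: conjugate multiplication — this difference gives up after one conjugate multiplication — the radical structure cancels against its conjugate.


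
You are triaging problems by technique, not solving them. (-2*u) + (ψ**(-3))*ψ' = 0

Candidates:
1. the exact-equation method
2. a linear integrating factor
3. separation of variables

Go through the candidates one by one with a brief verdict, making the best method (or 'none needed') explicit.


Verdict: separation of variables — one side of the product carries the independent variable, the other the unknown — the textbook separation shape.
- the exact-equation method: any potential here is of the trivial single-variable kind; the exact method earns its name only with genuine cross terms.
- a linear integrating factor: a nonlinear term in the unknown puts this outside the integrating-factor template.
- separation of variables: applicable, and directly so.


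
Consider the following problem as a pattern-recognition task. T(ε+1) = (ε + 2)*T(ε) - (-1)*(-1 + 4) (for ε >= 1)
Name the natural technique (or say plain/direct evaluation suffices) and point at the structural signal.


Method: a summation factor — because the multiplier ε + 2 is index-dependent, divide through by its running product and sum the resulting differences.


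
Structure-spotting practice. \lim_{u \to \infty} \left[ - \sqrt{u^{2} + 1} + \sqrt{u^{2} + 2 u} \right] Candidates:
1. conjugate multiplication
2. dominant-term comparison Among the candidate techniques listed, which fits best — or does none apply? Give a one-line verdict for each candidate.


Technique: conjugate multiplication — this difference gives up after one conjugate multiplication — the radical structure cancels against its conjugate.
- conjugate multiplication: applicable, and directly so.
- dominant-term comparison — no ranking of term growth rates resolves the limit here.


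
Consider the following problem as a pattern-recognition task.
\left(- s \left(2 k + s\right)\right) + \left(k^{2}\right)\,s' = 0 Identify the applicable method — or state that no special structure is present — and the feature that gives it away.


Method: the homogeneous substitution — scaling k and s together leaves the slope fixed — it depends only on s/k, so substitute the ratio. A Bernoulli substitution is a fair alternative on this equation directly; the homogeneous reading takes it as given.


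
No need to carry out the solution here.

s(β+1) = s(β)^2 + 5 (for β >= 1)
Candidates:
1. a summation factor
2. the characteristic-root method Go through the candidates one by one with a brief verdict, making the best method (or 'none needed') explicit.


Method: no special technique — nonlinear feedback in the recursion rules out every root- or factor-based technique.
- a summation factor — no summation factor applies — the rule is not linear in the sequence values.
- the characteristic-root method — the recursion is nonlinear in the sequence values, so no linear-modes ansatz applies.


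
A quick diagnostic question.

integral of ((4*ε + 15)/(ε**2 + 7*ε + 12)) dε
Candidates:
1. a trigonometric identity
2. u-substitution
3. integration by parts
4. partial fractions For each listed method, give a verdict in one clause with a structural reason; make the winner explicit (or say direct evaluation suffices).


Diagnosis: partial fractions — break ε**2 + 7*ε + 12 into its roots and the integral splits into logarithm-sized bites.
- a trigonometric identity: with no trigonometric functions present, identity rewriting has no target.
- u-substitution: no subexpression of the integrand serves as a whole-integral substitution inner — individual terms may offer their own, but none carries its derivative as a factor of the full integrand; a working change of variable would have to be constructed from outside the expression.
- integration by parts: the nonconstant-polynomial-times-standard-kernel pattern (an exp, sine, cosine, or logarithm partner) is absent.
- partial fractions: yes — fits the structure here.


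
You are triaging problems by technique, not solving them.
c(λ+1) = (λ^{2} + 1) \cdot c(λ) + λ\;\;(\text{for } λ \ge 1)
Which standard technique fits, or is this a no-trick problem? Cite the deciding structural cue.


Diagnosis: a summation factor — because the multiplier λ^{2} + 1 is index-dependent, divide through by its running product and sum the resulting differences.


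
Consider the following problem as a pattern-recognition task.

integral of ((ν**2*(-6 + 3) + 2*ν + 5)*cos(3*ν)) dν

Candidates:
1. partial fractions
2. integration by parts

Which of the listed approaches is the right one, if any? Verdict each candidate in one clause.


Best approach: integration by parts — differentiate (ν**2*(-6 + 3) + 2*ν + 5), integrate cos(3*ν): each pass lowers the polynomial degree, so parts terminates.
- partial fractions: there is no rational-function structure to decompose.
- integration by parts — a fit — the right tool for this form.


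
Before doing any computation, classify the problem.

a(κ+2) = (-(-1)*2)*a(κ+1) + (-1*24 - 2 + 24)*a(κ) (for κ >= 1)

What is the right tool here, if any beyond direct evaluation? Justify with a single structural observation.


Best approach: the characteristic-root method — linear, homogeneous, constant coefficients: solutions of the form r^κ exist — find the roots of the characteristic polynomial.


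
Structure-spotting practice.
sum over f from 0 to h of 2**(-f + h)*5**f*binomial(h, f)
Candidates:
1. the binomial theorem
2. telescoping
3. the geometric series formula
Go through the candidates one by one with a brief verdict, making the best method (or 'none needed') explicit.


Verdict: the binomial theorem — binomial(h, f) weighting matched powers of 5 and 2 is the expanded form of (5 + 2)^h — fold it back up.
- the binomial theorem: yes — fits the structure here.
- telescoping — in the displayed form, no term reappears at a neighboring index to cancel against.
- the geometric series formula: there is no constant term-to-term ratio.


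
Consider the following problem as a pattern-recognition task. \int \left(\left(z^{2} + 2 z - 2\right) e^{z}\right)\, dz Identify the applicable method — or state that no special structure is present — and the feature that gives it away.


Technique: integration by parts — differentiate z^{2} + 2 z - 2, integrate e^{z}: each pass lowers the polynomial degree, so parts terminates.


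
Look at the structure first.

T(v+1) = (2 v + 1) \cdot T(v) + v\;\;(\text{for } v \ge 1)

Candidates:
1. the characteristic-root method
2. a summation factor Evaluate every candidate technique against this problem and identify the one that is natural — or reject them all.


Method: a summation factor — with the index-dependent coefficient 2 v + 1, dividing by the cumulative product turns the left side into a pure difference.
- the characteristic-root method: the coefficients change with the index, which the root method cannot absorb.
- a summation factor: applicable, and directly so.


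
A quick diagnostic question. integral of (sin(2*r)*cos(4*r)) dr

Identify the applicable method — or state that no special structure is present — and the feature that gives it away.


Method: a trigonometric identity — mixed-frequency products such as sin(2*r)*cos(4*r) are designed for the product-to-sum formula.


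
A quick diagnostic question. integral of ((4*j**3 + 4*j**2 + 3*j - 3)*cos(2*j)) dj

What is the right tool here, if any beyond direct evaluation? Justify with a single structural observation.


Diagnosis: integration by parts — 4*j**3 + 4*j**2 + 3*j - 3 dies after finitely many derivatives while cos(2*j) cycles under integration — the tabular/parts setup.


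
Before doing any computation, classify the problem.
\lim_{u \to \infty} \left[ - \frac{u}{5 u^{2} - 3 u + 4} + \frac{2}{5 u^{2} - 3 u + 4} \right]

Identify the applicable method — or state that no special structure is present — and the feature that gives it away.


Method: dominant-term comparison — divide through by the highest power of u; every lower-order term dies and the dominant terms decide the limit. Viewed as a single quotient this is an ∞/∞ form — an at-infinity application of l'Hôpital's rule would also resolve it; comparing leading growth reads the answer without differentiating.


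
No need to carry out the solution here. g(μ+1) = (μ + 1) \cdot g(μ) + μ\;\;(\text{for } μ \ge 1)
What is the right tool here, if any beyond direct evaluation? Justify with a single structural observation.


Method: a summation factor — normalize by the running product of μ + 1: the left side becomes a difference, and differences sum.


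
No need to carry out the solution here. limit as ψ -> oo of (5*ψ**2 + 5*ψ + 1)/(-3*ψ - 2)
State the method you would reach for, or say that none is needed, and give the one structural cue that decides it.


Method: dominant-term comparison — divide through by the highest power of ψ; every lower-order term dies and the dominant terms decide the limit. Differentiating the expression as a single quotient would eventually settle it as well; matching dominant growth settles it immediately.


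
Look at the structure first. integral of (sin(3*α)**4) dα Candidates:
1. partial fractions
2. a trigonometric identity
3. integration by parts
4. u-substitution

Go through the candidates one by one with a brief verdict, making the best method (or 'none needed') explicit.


Diagnosis: a trigonometric identity — apply power reduction to sin(3*α)**4; each application halves the trigonometric degree.
- partial fractions — there is no rational-function structure to decompose.
- a trigonometric identity — applicable, and directly so.
- integration by parts: not the natural route: no polynomial-kernel product appears — a recursive parts reduction of the trigonometric product exists, but the identity rewrite is direct.
- u-substitution — no subexpression of the integrand serves as a whole-integral substitution inner — individual terms may offer their own, but none carries its derivative as a factor of the full integrand; a working change of variable would have to be constructed from outside the expression.


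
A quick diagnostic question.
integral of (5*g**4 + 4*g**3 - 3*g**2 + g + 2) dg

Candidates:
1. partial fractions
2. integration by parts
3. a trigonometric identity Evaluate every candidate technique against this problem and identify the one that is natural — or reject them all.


Method: no special technique — the integrand is a sum of constant multiples of powers of g — integrate term by term.
- partial fractions: the expression is not a ratio of polynomials that decomposes further.
- integration by parts: parts would only shuffle a directly integrable integrand.
- a trigonometric identity: with no trigonometric functions present, identity rewriting has no target.


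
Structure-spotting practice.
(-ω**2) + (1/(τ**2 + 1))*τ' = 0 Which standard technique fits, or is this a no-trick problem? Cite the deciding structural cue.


Diagnosis: separation of variables — the derivative equals a pure function of ω (namely ω**2) times a pure function of τ (namely τ**2 + 1); divide and integrate each side. The equation is exact as it stands too — a potential function exists — though separation reads the split structure directly.


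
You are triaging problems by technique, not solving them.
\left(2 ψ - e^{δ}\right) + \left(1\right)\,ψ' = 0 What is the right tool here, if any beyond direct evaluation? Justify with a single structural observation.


Technique: a linear integrating factor — arrange it as ψ' + 2·ψ = (the forcing term) and the integrating factor does the rest.


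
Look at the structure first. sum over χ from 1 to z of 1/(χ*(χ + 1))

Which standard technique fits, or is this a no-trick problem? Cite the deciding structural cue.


Diagnosis: telescoping — one partial-fraction pass turns 1/(χ*(χ + 1)) into a shifted difference, and shifted differences telescope.


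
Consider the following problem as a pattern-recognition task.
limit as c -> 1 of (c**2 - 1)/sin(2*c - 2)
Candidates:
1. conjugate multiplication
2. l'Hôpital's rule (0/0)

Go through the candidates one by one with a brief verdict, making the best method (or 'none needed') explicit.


Technique: l'Hôpital's rule (0/0) — plug in 1: top and bottom both hit zero, so differentiate each and retry. A first-order expansion at the point is an equally standard path; the rule packages it.
- conjugate multiplication: no divergent radical difference is present for a conjugate pair to cancel.
- l'Hôpital's rule (0/0) — applies; the problem has the shape this method handles.


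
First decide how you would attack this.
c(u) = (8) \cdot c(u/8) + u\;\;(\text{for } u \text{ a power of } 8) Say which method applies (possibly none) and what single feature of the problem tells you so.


Diagnosis: the master substitution — the argument contracts 8-fold per step: reindex u exponentially and solve the linear recurrence in the new index.


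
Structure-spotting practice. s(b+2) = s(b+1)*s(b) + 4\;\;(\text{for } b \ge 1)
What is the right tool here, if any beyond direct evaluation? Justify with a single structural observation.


Verdict: no special technique — the recurrence is nonlinear in the sequence terms; no linear-recurrence method fits it as written — one iterates or studies it directly.


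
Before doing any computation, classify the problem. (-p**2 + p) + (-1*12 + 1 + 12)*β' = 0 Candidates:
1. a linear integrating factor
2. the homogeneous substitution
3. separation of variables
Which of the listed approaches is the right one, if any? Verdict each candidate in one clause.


Verdict: no special technique — with β absent the equation is not coupled at all: direct integration in p.
- a linear integrating factor — the linear template holds only trivially here (the unknown is absent, so the coefficient is zero) — the method is not the natural label.
- the homogeneous substitution — the slope is not a function of the ratio of the variables alone.
- separation of variables — any separation here is vacuous (nothing depends on the unknown); direct integration is the honest label.


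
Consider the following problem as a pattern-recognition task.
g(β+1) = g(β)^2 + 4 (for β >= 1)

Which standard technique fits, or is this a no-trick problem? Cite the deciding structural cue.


Verdict: no special technique — the recurrence is nonlinear in the sequence values; study it directly, no linear machinery applies.


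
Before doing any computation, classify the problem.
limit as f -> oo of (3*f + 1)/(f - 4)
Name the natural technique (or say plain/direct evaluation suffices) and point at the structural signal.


Verdict: dominant-term comparison — divide through by the highest power of f; every lower-order term dies and the dominant terms decide the limit. Differentiating the expression as a single quotient would eventually settle it as well; matching dominant growth settles it immediately.


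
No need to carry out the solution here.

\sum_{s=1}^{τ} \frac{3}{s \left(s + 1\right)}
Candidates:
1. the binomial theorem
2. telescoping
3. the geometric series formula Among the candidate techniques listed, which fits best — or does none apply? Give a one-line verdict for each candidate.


Diagnosis: telescoping — \frac{3}{s \left(s + 1\right)} hides a difference of shifted reciprocals — decompose it and the middle of the sum vanishes.
- the binomial theorem — there is no sum-raised-to-a-power identity hiding in these terms.
- telescoping: a fit — the right tool for this form.
- the geometric series formula — the ratio of consecutive terms depends on the index.


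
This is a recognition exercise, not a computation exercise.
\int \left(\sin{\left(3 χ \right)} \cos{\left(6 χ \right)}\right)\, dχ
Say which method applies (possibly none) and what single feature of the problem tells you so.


Verdict: a trigonometric identity — \sin{\left(3 χ \right)} \cos{\left(6 χ \right)} mixes two frequencies; the product-to-sum identity splits it into single-frequency sinusoids.


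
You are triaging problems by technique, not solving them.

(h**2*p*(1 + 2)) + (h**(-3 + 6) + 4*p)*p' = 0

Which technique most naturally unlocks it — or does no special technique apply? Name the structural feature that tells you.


Technique: the exact-equation method — because the two cross partials coincide, the form is conservative as written — recover its potential in (h, p).


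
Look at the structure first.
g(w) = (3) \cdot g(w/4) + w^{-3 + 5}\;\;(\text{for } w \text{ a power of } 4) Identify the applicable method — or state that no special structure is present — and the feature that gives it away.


Verdict: the master substitution — the argument contracts 4-fold per step: reindex w exponentially and solve the linear recurrence in the new index.


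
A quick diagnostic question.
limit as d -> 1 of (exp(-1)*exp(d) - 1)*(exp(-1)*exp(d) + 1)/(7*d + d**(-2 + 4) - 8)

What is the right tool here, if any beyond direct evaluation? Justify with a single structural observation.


Method: l'Hôpital's rule (0/0) — substituting 1 gives 0 over 0; differentiate top and bottom once and re-evaluate. A local series expansion at the point resolves it as well; the rule is the packaged version of that step.


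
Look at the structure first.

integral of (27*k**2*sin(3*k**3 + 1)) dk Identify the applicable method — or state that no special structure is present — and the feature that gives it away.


Best approach: u-substitution — 27*k**2 matches the derivative of 3*k**3 + 1 up to a constant; with u = 3*k**3 + 1 the whole integrand folds into a function of u alone.


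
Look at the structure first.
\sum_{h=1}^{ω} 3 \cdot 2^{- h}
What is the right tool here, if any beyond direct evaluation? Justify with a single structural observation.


Method: the geometric series formula — consecutive terms stand in a fixed index-free ratio — the geometric sum formula closes it.


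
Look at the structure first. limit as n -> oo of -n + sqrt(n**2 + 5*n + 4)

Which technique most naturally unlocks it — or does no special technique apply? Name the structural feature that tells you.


Best approach: conjugate multiplication — sqrt(n**2 + 5*n + 4) and n both blow up, but their difference is tame once the conjugate rationalizes it.


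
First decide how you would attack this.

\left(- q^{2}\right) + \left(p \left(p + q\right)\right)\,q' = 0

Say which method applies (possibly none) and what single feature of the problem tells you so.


Method: the homogeneous substitution — the slope's numerator and denominator share total degree; set v = q/p and the equation drops to separable form. This can also be massaged into Bernoulli form (the roles of the variables may need exchanging); the homogeneous substitution avoids that setup.


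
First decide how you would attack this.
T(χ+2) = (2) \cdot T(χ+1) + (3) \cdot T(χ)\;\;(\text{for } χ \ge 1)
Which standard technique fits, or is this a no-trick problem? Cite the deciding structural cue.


Method: the characteristic-root method — linear, homogeneous, constant coefficients: solutions of the form r^χ exist — find the roots of the characteristic polynomial.


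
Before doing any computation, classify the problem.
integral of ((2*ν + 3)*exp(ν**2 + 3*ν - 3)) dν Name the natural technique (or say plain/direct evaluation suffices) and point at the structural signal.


Method: u-substitution — 2*ν + 3 matches the derivative of ν**2 + 3*ν - 3 up to a constant; with u = ν**2 + 3*ν - 3 the whole integrand folds into a function of u alone.


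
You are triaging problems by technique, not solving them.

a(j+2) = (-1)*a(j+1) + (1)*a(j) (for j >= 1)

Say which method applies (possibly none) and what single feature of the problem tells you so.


Best approach: the characteristic-root method — no index-dependence in the weights and nothing inhomogeneous: classic characteristic-equation setup.


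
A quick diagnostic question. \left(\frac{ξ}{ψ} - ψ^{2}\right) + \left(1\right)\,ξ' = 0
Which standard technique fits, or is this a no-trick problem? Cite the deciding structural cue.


Diagnosis: a linear integrating factor — the unknown enters only to the first power against a nonzero forcing term — the integrating-factor template applies directly.


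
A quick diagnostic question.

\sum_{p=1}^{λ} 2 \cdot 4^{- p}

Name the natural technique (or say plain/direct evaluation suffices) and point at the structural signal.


Technique: the geometric series formula — consecutive terms stand in a fixed index-free ratio — the geometric sum formula closes it.


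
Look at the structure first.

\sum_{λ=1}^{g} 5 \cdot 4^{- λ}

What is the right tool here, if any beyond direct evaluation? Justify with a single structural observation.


Method: the geometric series formula — consecutive terms stand in a fixed index-free ratio — the geometric sum formula closes it.


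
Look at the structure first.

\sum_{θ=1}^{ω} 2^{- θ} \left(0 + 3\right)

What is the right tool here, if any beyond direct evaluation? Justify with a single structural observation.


Method: the geometric series formula — consecutive terms stand in a fixed index-free ratio — the geometric sum formula closes it.


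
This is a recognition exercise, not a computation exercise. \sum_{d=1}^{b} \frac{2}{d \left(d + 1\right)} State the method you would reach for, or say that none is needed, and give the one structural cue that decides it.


Diagnosis: telescoping — \frac{2}{d \left(d + 1\right)} is a collapsed telescope: expand it into simple fractions to see the cancellation.


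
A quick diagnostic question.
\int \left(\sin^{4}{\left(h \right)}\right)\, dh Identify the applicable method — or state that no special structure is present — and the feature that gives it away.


Technique: a trigonometric identity — the even exponent on \sin^{4}{\left(h \right)} signals one move: rewrite via cos of the doubled angle.


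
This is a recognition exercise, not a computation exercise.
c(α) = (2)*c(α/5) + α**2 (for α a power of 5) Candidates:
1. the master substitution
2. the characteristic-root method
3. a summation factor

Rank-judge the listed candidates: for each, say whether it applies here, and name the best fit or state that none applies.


Technique: the master substitution — the argument contracts 5-fold per step: reindex α exponentially and solve the linear recurrence in the new index.
- the master substitution — a fit — the right tool for this form.
- the characteristic-root method — a divided-index call is not the fixed-shift linear shape that characteristic roots solve.
- a summation factor — the recursion divides its index rather than shifting it — there is no previous-term chain for a summation factor to telescope.


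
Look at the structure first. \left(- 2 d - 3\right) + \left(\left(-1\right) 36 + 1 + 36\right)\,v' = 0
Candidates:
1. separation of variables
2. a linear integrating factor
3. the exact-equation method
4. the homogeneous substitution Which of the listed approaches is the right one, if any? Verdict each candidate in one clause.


Technique: no special technique — the slope is a function of d alone, so integrate both sides directly.
- separation of variables: separation is only trivially available — with the unknown absent from the slope this is a direct integration, not a separation problem.
- a linear integrating factor: the linear template holds only trivially here (the unknown is absent, so the coefficient is zero) — the method is not the natural label.
- the exact-equation method — no dependence on the unknown anywhere: exactness is a label without content here.
- the homogeneous substitution: the ratio of the variables does not determine the slope.


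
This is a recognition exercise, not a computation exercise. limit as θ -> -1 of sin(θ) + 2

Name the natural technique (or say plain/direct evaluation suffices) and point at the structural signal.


Method: no special technique — nothing blocks direct substitution at -1: plug in and finish.


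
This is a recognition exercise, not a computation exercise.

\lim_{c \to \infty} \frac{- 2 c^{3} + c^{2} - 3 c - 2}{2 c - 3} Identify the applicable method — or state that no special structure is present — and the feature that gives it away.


Best approach: dominant-term comparison — growth-rate triage: the leading powers of c decide the limit, everything else is noise. Viewed as a single quotient this is an ∞/∞ form — an at-infinity application of l'Hôpital's rule would also resolve it; comparing leading growth reads the answer without differentiating.


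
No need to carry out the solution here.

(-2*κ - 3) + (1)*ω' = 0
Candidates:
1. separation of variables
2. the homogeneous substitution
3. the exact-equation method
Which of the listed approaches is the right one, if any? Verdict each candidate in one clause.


Verdict: no special technique — the slope is a pure function of κ; integrate both sides and be done.
- separation of variables — separation is only trivially available — with the unknown absent from the slope this is a direct integration, not a separation problem.
- the homogeneous substitution — the slope does not depend on the ratio of the variables alone.
- the exact-equation method: with the unknown absent from both coefficients, the cross-partial test holds emptily — nothing for the exact method to work on.
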